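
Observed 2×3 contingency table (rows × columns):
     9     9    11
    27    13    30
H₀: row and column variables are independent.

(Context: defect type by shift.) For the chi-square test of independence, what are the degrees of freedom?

degrees of freedom = 2

df = (r−1)(c−1) = (2−1)·(3−1) = 2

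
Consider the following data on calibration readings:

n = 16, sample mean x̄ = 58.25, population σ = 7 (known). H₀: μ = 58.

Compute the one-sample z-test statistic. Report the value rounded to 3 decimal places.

test statistic = 0.143

SE = σ/√n = 7/√16 = 1.7500
z = (x̄−μ₀)/SE = (58.25−58)/1.7500 = 0.1429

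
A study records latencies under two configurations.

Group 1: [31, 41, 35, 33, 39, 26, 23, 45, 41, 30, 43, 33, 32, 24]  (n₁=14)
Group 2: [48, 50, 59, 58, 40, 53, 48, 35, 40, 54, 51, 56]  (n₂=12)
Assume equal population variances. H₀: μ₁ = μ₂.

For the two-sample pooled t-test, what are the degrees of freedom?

degrees of freedom = 24

df = n₁ + n₂ − 2 = 14 + 12 − 2 = 24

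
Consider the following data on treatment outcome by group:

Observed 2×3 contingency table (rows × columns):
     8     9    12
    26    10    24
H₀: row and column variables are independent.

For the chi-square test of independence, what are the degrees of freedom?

df = (r−1)(c−1) = (2−1)·(3−1) = 2

degrees of freedom = 2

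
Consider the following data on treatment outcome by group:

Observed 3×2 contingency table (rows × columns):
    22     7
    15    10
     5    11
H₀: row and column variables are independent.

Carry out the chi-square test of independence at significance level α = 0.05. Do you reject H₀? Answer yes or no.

Row totals [29, 25, 16], col totals [42, 28], n=70
χ² = (22−17.40)²/17.40 + (7−11.60)²/11.60 + (15−15.00)²/15.00 + (10−10.00)²/10.00 + (5−9.60)²/9.60 + (11−6.40)²/6.40 = 8.5506
df = 2
p-value (upper-tail) = 0.01391
At α=0.05: p < α → reject H₀

reject H₀: yes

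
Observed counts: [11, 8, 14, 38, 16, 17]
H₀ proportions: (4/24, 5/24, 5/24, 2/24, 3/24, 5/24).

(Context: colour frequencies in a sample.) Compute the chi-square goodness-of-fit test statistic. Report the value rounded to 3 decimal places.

test statistic = 114.627

n = 104; E_i = n·p_i = [17.33, 21.67, 21.67, 8.67, 13.00, 21.67]
χ² = (11−17.33)²/17.33 + (8−21.67)²/21.67 + (14−21.67)²/21.67 + (38−8.67)²/8.67 + (16−13.00)²/13.00 + (17−21.67)²/21.67 = 114.6269
df = 5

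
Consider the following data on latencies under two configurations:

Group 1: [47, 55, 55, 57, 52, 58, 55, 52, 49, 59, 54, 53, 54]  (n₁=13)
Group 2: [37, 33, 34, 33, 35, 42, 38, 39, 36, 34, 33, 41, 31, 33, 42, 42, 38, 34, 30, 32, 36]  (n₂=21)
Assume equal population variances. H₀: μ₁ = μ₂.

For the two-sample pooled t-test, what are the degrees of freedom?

df = n₁ + n₂ − 2 = 13 + 21 − 2 = 32

degrees of freedom = 32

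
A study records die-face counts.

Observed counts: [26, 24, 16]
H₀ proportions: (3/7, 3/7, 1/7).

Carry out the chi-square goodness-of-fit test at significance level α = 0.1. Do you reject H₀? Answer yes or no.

n = 66; E_i = n·p_i = [28.29, 28.29, 9.43]
χ² = (26−28.29)²/28.29 + (24−28.29)²/28.29 + (16−9.43)²/9.43 = 5.4141
df = 2
p-value (upper-tail) = 0.06673
At α=0.1: p < α → reject H₀

reject H₀: yes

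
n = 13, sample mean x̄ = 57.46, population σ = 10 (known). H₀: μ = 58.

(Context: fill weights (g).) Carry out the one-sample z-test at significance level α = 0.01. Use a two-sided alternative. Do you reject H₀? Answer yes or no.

SE = σ/√n = 10/√13 = 2.7735
z = (x̄−μ₀)/SE = (57.46−58)/2.7735 = -0.1947
p-value (two-sided) = 0.84563
At α=0.01: p ≥ α → fail to reject H₀

reject H₀: no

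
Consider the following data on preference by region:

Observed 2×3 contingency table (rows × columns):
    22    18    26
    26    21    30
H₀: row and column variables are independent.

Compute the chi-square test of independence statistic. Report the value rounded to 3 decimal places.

test statistic = 0.004

Row totals [66, 77], col totals [48, 39, 56], n=143
χ² = (22−22.15)²/22.15 + (18−18.00)²/18.00 + (26−25.85)²/25.85 + (26−25.85)²/25.85 + (21−21.00)²/21.00 + (30−30.15)²/30.15 = 0.0037
df = 2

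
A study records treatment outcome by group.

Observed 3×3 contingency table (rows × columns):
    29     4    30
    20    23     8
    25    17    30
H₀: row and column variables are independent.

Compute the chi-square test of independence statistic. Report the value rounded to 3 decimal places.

test statistic = 27.674

Row totals [63, 51, 72], col totals [74, 44, 68], n=186
χ² = (29−25.06)²/25.06 + (4−14.90)²/14.90 + (30−23.03)²/23.03 + (20−20.29)²/20.29 + (23−12.06)²/12.06 + (8−18.65)²/18.65 + (25−28.65)²/28.65 + (17−17.03)²/17.03 + (30−26.32)²/26.32 = 27.6743
df = 4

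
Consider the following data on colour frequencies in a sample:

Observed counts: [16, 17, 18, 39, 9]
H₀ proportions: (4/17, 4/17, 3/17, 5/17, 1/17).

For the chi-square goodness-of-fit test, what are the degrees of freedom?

df = k − 1 = 5 − 1 = 4

degrees of freedom = 4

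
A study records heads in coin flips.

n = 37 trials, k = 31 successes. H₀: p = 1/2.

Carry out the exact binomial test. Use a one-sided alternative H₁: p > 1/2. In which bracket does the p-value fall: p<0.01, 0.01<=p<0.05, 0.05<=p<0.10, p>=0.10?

p-value bracket: p<0.01

Exact binomial: n=37, k=31, p₀=1/2=0.5000
P(X≥31) from Σ C(n,i)·p₀^i·(1−p₀)^(n−i)
p-value (one-sided, H₁ greater) = 0.00002
→ bracket: p<0.01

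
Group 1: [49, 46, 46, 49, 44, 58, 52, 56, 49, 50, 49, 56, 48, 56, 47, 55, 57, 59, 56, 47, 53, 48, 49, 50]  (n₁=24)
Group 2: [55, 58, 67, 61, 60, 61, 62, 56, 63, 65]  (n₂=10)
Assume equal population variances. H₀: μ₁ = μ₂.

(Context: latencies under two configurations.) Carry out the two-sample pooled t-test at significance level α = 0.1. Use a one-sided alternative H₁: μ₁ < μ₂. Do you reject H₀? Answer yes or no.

reject H₀: yes

x̄₁=51.208, s₁=4.374, n₁=24
x̄₂=60.800, s₂=3.765, n₂=10
s_p² = [23·4.374² + 9·3.765²]/32 = 17.7362
SE = √(s_p²·(1/24+1/10)) = 1.5851
t = (51.208−60.800)/1.5851 = -6.0510
df = 32
p-value (one-sided, H₁ less) = 0.00000
At α=0.1: p < α → reject H₀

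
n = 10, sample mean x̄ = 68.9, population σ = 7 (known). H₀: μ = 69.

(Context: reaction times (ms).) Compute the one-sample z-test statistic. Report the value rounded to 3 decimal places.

SE = σ/√n = 7/√10 = 2.2136
z = (x̄−μ₀)/SE = (68.9−69)/2.2136 = -0.0452

test statistic = -0.045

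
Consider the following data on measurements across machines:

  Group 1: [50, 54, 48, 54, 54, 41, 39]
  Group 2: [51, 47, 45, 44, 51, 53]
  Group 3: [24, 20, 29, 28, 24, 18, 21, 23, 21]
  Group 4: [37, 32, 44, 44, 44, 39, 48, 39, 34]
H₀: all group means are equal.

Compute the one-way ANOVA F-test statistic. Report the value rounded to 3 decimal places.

test statistic = 49.088

Group means [48.57, 48.50, 23.11, 40.11], grand mean 38.710
SSB = Σnᵢ(x̄ᵢ−x̄)² = 3463.395; SSW = ΣΣ(x−x̄ᵢ)² = 634.992
MSB = 3463.395/3 = 1154.4650; MSW = 634.992/27 = 23.5182
F = MSB/MSW = 49.0881
df = (3, 27)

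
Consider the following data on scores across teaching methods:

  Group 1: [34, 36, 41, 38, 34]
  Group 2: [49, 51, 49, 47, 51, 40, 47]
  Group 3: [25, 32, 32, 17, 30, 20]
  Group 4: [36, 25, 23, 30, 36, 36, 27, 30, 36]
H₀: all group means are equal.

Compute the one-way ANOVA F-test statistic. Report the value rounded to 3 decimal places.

Group means [36.60, 47.71, 26.00, 31.00], grand mean 35.259
SSB = Σnᵢ(x̄ᵢ−x̄)² = 1772.557; SSW = ΣΣ(x−x̄ᵢ)² = 544.629
MSB = 1772.557/3 = 590.8522; MSW = 544.629/23 = 23.6795
F = MSB/MSW = 24.9521
df = (3, 23)

test statistic = 24.952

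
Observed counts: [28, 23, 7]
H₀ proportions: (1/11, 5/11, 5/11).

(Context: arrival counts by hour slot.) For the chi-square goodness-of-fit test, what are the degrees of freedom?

degrees of freedom = 2

df = k − 1 = 3 − 1 = 2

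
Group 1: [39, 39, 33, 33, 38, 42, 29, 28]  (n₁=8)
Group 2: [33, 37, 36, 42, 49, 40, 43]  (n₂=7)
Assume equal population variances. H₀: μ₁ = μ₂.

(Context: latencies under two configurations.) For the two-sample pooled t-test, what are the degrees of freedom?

df = n₁ + n₂ − 2 = 8 + 7 − 2 = 13

degrees of freedom = 13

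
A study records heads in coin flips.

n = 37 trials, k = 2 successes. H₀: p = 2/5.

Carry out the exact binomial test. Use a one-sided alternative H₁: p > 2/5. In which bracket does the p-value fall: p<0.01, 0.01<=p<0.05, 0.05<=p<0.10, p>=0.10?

Exact binomial: n=37, k=2, p₀=2/5=0.4000
P(X≥2) from Σ C(n,i)·p₀^i·(1−p₀)^(n−i)
p-value (one-sided, H₁ greater) = 1.00000
→ bracket: p>=0.10

p-value bracket: p>=0.10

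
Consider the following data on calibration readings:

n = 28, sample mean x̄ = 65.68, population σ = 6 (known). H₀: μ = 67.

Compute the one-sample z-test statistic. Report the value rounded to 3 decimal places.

test statistic = -1.164

SE = σ/√n = 6/√28 = 1.1339
z = (x̄−μ₀)/SE = (65.68−67)/1.1339 = -1.1641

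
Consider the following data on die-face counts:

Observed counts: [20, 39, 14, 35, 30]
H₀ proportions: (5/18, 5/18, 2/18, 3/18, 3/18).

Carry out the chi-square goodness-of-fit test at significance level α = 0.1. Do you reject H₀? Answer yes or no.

n = 138; E_i = n·p_i = [38.33, 38.33, 15.33, 23.00, 23.00]
χ² = (20−38.33)²/38.33 + (39−38.33)²/38.33 + (14−15.33)²/15.33 + (35−23.00)²/23.00 + (30−23.00)²/23.00 = 17.2870
df = 4
p-value (upper-tail) = 0.00170
At α=0.1: p < α → reject H₀

reject H₀: yes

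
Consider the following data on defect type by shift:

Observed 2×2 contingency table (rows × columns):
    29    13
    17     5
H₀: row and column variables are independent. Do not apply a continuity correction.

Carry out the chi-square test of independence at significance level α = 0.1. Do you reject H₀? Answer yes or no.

reject H₀: no

Row totals [42, 22], col totals [46, 18], n=64
χ² = (29−30.19)²/30.19 + (13−11.81)²/11.81 + (17−15.81)²/15.81 + (5−6.19)²/6.19 = 0.4832
df = 1
p-value (upper-tail) = 0.48699
At α=0.1: p ≥ α → fail to reject H₀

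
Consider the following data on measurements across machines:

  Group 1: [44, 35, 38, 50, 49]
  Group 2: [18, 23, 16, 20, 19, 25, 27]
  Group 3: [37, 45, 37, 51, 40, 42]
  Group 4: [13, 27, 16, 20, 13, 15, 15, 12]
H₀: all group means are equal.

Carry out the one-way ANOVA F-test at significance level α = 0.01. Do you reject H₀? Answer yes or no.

Group means [43.20, 21.14, 42.00, 16.38], grand mean 28.731
SSB = Σnᵢ(x̄ᵢ−x̄)² = 3727.583; SSW = ΣΣ(x−x̄ᵢ)² = 585.532
MSB = 3727.583/3 = 1242.5277; MSW = 585.532/22 = 26.6151
F = MSB/MSW = 46.6851
df = (3, 22)
p-value (upper-tail) = 0.00000
At α=0.01: p < α → reject H₀

reject H₀: yes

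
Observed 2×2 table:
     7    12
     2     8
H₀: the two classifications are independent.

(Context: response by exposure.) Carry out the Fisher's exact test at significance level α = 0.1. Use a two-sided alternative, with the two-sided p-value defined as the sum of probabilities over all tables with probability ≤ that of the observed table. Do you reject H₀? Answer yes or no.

Margins: r₁=19, r₂=10, c₁=9, c₂=20, n=29
p_obs = C(19,7)·C(10,2)/C(29,9); sum pmf over tables with pmf ≤ p_obs
p-value (two-sided) = 0.43108
At α=0.1: p ≥ α → fail to reject H₀

reject H₀: no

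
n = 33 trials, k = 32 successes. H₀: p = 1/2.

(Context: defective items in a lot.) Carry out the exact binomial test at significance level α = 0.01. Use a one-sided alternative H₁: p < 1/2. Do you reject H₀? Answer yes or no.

Exact binomial: n=33, k=32, p₀=1/2=0.5000
P(X≤32) from Σ C(n,i)·p₀^i·(1−p₀)^(n−i)
p-value (one-sided, H₁ less) = 1.00000
At α=0.01: p ≥ α → fail to reject H₀

reject H₀: no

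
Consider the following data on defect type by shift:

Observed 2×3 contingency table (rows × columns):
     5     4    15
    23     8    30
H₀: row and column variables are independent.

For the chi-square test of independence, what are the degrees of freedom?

df = (r−1)(c−1) = (2−1)·(3−1) = 2

degrees of freedom = 2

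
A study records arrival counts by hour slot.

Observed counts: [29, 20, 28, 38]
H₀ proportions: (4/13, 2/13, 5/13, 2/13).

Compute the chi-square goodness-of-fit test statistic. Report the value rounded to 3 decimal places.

test statistic = 30.719

n = 115; E_i = n·p_i = [35.38, 17.69, 44.23, 17.69]
χ² = (29−35.38)²/35.38 + (20−17.69)²/17.69 + (28−44.23)²/44.23 + (38−17.69)²/17.69 = 30.7187
df = 3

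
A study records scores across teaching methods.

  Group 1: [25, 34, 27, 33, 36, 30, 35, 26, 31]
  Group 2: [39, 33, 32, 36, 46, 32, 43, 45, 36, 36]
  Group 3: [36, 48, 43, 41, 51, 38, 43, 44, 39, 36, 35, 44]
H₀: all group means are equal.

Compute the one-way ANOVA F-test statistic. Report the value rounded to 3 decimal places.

Group means [30.78, 37.80, 41.50], grand mean 37.194
SSB = Σnᵢ(x̄ᵢ−x̄)² = 596.683; SSW = ΣΣ(x−x̄ᵢ)² = 650.156
MSB = 596.683/2 = 298.3416; MSW = 650.156/28 = 23.2198
F = MSB/MSW = 12.8486
df = (2, 28)

test statistic = 12.849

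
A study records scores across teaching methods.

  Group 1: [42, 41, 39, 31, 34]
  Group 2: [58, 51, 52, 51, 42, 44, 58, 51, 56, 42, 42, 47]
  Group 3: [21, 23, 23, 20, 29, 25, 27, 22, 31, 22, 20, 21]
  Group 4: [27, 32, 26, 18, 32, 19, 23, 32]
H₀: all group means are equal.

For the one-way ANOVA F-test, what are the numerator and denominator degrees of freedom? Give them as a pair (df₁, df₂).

degrees of freedom = [3, 33]

k = 4 groups, N = 37 total
df = (k−1, N−k) = (4−1, 37−4) = (3, 33)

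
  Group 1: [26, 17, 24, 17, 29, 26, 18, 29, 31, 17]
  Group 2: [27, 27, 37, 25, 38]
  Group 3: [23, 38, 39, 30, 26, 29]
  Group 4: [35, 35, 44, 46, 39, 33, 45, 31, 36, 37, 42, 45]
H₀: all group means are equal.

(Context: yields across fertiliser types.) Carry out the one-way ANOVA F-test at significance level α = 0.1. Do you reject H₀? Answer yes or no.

reject H₀: yes

Group means [23.40, 30.80, 30.83, 39.00], grand mean 31.545
SSB = Σnᵢ(x̄ᵢ−x̄)² = 1336.148; SSW = ΣΣ(x−x̄ᵢ)² = 946.033
MSB = 1336.148/3 = 445.3828; MSW = 946.033/29 = 32.6218
F = MSB/MSW = 13.6529
df = (3, 29)
p-value (upper-tail) = 0.00001
At α=0.1: p < α → reject H₀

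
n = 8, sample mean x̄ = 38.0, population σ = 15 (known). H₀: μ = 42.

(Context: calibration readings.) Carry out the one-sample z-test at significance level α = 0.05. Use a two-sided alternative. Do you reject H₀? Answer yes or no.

reject H₀: no

SE = σ/√n = 15/√8 = 5.3033
z = (x̄−μ₀)/SE = (38.0−42)/5.3033 = -0.7542
p-value (two-sided) = 0.45070
At α=0.05: p ≥ α → fail to reject H₀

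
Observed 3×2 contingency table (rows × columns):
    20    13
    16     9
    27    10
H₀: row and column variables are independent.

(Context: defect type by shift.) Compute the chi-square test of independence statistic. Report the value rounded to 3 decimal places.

Row totals [33, 25, 37], col totals [63, 32], n=95
χ² = (20−21.88)²/21.88 + (13−11.12)²/11.12 + (16−16.58)²/16.58 + (9−8.42)²/8.42 + (27−24.54)²/24.54 + (10−12.46)²/12.46 = 1.2757
df = 2

test statistic = 1.276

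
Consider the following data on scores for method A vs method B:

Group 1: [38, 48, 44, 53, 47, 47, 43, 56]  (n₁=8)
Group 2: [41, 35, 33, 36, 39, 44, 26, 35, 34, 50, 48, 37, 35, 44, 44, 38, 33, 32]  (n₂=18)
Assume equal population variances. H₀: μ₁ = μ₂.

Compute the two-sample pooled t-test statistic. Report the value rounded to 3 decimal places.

test statistic = 3.530

x̄₁=47.000, s₁=5.657, n₁=8
x̄₂=38.000, s₂=6.136, n₂=18
s_p² = [7·5.657² + 17·6.136²]/24 = 36.0000
SE = √(s_p²·(1/8+1/18)) = 2.5495
t = (47.000−38.000)/2.5495 = 3.5301
df = 24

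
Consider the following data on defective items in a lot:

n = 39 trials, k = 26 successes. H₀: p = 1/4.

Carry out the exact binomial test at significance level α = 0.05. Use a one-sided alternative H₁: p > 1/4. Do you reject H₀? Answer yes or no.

Exact binomial: n=39, k=26, p₀=1/4=0.2500
P(X≥26) from Σ C(n,i)·p₀^i·(1−p₀)^(n−i)
p-value (one-sided, H₁ greater) = 0.00000
At α=0.05: p < α → reject H₀

reject H₀: yes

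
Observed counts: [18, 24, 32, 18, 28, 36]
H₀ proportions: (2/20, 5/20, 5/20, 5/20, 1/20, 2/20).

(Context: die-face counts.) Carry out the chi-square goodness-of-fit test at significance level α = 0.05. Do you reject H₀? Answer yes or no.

n = 156; E_i = n·p_i = [15.60, 39.00, 39.00, 39.00, 7.80, 15.60]
χ² = (18−15.60)²/15.60 + (24−39.00)²/39.00 + (32−39.00)²/39.00 + (18−39.00)²/39.00 + (28−7.80)²/7.80 + (36−15.60)²/15.60 = 97.6923
df = 5
p-value (upper-tail) = 0.00000
At α=0.05: p < α → reject H₀

reject H₀: yes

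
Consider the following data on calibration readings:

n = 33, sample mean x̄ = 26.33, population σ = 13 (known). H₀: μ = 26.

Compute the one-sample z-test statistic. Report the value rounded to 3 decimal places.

test statistic = 0.146

SE = σ/√n = 13/√33 = 2.2630
z = (x̄−μ₀)/SE = (26.33−26)/2.2630 = 0.1458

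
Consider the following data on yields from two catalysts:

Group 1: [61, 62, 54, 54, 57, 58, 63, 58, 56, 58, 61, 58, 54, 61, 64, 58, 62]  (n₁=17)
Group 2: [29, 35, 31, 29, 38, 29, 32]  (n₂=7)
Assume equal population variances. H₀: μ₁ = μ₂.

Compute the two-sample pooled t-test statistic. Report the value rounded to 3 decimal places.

x̄₁=58.765, s₁=3.192, n₁=17
x̄₂=31.857, s₂=3.485, n₂=7
s_p² = [16·3.192² + 6·3.485²]/22 = 10.7235
SE = √(s_p²·(1/17+1/7)) = 1.4706
t = (58.765−31.857)/1.4706 = 18.2968
df = 22

test statistic = 18.297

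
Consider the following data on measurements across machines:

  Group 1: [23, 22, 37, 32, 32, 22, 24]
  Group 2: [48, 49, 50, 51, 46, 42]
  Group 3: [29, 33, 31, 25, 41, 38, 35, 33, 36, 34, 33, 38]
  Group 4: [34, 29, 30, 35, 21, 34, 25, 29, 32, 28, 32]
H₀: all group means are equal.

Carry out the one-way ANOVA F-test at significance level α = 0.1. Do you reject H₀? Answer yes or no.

Group means [27.43, 47.67, 33.83, 29.91], grand mean 33.694
SSB = Σnᵢ(x̄ᵢ−x̄)² = 1604.016; SSW = ΣΣ(x−x̄ᵢ)² = 657.623
MSB = 1604.016/3 = 534.6718; MSW = 657.623/32 = 20.5507
F = MSB/MSW = 26.0172
df = (3, 32)
p-value (upper-tail) = 0.00000
At α=0.1: p < α → reject H₀

reject H₀: yes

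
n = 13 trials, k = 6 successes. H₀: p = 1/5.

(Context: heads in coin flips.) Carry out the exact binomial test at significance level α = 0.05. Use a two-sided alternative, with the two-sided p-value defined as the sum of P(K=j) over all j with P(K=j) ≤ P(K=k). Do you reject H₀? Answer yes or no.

Exact binomial: n=13, k=6, p₀=1/5=0.2000
P(X=j) = C(n,j)·p₀^j·(1−p₀)^(n−j); p = Σ P(X=j) over j with P(X=j) ≤ P(X=6)
p-value (two-sided) = 0.03004
At α=0.05: p < α → reject H₀

reject H₀: yes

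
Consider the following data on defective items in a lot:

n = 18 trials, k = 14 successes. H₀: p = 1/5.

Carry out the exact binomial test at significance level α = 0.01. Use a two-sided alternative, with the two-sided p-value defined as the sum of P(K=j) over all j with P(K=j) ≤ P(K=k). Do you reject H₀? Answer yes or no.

reject H₀: yes

Exact binomial: n=18, k=14, p₀=1/5=0.2000
P(X=j) = C(n,j)·p₀^j·(1−p₀)^(n−j); p = Σ P(X=j) over j with P(X=j) ≤ P(X=14)
p-value (two-sided) = 0.00000
At α=0.01: p < α → reject H₀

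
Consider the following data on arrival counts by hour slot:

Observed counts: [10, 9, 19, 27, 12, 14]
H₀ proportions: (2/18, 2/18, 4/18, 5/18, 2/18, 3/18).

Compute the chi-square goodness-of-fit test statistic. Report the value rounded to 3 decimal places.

test statistic = 0.757

n = 91; E_i = n·p_i = [10.11, 10.11, 20.22, 25.28, 10.11, 15.17]
χ² = (10−10.11)²/10.11 + (9−10.11)²/10.11 + (19−20.22)²/20.22 + (27−25.28)²/25.28 + (12−10.11)²/10.11 + (14−15.17)²/15.17 = 0.7571
df = 5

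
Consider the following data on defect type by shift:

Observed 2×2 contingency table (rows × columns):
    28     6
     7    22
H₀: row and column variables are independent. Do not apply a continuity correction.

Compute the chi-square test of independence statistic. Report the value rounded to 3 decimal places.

Row totals [34, 29], col totals [35, 28], n=63
χ² = (28−18.89)²/18.89 + (6−15.11)²/15.11 + (7−16.11)²/16.11 + (22−12.89)²/12.89 = 21.4813
df = 1

test statistic = 21.481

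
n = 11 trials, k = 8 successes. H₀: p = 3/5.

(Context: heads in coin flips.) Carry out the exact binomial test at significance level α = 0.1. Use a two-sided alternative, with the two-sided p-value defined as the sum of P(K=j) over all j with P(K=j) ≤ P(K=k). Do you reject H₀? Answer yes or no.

reject H₀: no

Exact binomial: n=11, k=8, p₀=3/5=0.6000
P(X=j) = C(n,j)·p₀^j·(1−p₀)^(n−j); p = Σ P(X=j) over j with P(X=j) ≤ P(X=8)
p-value (two-sided) = 0.54279
At α=0.1: p ≥ α → fail to reject H₀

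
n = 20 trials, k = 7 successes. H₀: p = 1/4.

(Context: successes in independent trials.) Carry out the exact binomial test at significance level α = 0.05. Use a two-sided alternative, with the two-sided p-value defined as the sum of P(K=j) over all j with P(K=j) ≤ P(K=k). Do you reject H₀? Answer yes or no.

Exact binomial: n=20, k=7, p₀=1/4=0.2500
P(X=j) = C(n,j)·p₀^j·(1−p₀)^(n−j); p = Σ P(X=j) over j with P(X=j) ≤ P(X=7)
p-value (two-sided) = 0.30548
At α=0.05: p ≥ α → fail to reject H₀

reject H₀: no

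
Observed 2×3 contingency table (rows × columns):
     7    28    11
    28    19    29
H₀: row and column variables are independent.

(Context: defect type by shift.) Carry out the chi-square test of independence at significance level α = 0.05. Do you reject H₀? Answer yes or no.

reject H₀: yes

Row totals [46, 76], col totals [35, 47, 40], n=122
χ² = (7−13.20)²/13.20 + (28−17.72)²/17.72 + (11−15.08)²/15.08 + (28−21.80)²/21.80 + (19−29.28)²/29.28 + (29−24.92)²/24.92 = 16.0147
df = 2
p-value (upper-tail) = 0.00033
At α=0.05: p < α → reject H₀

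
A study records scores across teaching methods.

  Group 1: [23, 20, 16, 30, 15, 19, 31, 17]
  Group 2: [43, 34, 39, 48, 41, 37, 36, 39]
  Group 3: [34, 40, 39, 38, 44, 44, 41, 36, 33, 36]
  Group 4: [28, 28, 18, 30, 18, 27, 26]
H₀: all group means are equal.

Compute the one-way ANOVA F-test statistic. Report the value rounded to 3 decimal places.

test statistic = 30.294

Group means [21.38, 39.62, 38.50, 25.00], grand mean 31.758
SSB = Σnᵢ(x̄ᵢ−x̄)² = 2131.811; SSW = ΣΣ(x−x̄ᵢ)² = 680.250
MSB = 2131.811/3 = 710.6035; MSW = 680.250/29 = 23.4569
F = MSB/MSW = 30.2940
df = (3, 29)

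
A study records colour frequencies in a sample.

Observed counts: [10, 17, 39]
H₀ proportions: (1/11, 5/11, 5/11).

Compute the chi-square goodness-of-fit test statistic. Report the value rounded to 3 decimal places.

test statistic = 11.000

n = 66; E_i = n·p_i = [6.00, 30.00, 30.00]
χ² = (10−6.00)²/6.00 + (17−30.00)²/30.00 + (39−30.00)²/30.00 = 11.0000
df = 2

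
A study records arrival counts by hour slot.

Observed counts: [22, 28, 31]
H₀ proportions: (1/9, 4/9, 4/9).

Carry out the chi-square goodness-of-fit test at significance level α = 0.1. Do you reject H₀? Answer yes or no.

n = 81; E_i = n·p_i = [9.00, 36.00, 36.00]
χ² = (22−9.00)²/9.00 + (28−36.00)²/36.00 + (31−36.00)²/36.00 = 21.2500
df = 2
p-value (upper-tail) = 0.00002
At α=0.1: p < α → reject H₀

reject H₀: yes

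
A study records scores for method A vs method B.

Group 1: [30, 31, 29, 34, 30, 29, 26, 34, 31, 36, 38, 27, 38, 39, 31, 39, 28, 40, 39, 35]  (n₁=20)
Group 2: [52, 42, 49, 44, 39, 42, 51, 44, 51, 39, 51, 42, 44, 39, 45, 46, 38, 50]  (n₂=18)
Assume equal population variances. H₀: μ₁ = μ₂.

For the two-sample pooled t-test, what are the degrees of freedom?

degrees of freedom = 36

df = n₁ + n₂ − 2 = 20 + 18 − 2 = 36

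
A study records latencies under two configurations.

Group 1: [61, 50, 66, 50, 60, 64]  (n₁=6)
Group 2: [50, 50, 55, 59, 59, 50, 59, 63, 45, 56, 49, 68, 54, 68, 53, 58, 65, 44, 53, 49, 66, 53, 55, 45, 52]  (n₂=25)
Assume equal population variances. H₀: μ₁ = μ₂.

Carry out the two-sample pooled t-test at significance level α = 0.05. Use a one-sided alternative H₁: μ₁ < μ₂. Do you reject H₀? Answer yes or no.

reject H₀: no

x̄₁=58.500, s₁=6.921, n₁=6
x̄₂=55.120, s₂=6.984, n₂=25
s_p² = [5·6.921² + 24·6.984²]/29 = 48.6255
SE = √(s_p²·(1/6+1/25)) = 3.1701
t = (58.500−55.120)/3.1701 = 1.0662
df = 29
p-value (one-sided, H₁ less) = 0.85244
At α=0.05: p ≥ α → fail to reject H₀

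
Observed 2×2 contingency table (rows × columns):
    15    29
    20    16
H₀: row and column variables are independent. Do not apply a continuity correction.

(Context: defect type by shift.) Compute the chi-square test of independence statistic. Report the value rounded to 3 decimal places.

test statistic = 3.707

Row totals [44, 36], col totals [35, 45], n=80
χ² = (15−19.25)²/19.25 + (29−24.75)²/24.75 + (20−15.75)²/15.75 + (16−20.25)²/20.25 = 3.7069
df = 1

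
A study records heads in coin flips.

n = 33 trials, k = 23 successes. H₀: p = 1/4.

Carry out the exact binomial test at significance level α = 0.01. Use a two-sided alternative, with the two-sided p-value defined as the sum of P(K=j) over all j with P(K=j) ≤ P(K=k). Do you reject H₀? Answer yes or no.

reject H₀: yes

Exact binomial: n=33, k=23, p₀=1/4=0.2500
P(X=j) = C(n,j)·p₀^j·(1−p₀)^(n−j); p = Σ P(X=j) over j with P(X=j) ≤ P(X=23)
p-value (two-sided) = 0.00000
At α=0.01: p < α → reject H₀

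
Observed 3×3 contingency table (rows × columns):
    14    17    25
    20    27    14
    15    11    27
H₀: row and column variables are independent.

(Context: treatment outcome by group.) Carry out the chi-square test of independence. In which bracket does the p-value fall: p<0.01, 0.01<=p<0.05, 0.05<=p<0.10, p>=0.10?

Row totals [56, 61, 53], col totals [49, 55, 66], n=170
χ² = (14−16.14)²/16.14 + (17−18.12)²/18.12 + (25−21.74)²/21.74 + (20−17.58)²/17.58 + (27−19.74)²/19.74 + (14−23.68)²/23.68 + (15−15.28)²/15.28 + (11−17.15)²/17.15 + (27−20.58)²/20.58 = 12.0206
df = 4
p-value (upper-tail) = 0.01720
→ bracket: 0.01<=p<0.05

p-value bracket: 0.01<=p<0.05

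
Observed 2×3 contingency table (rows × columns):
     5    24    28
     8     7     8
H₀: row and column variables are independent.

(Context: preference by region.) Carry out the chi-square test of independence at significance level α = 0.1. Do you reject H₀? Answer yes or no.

Row totals [57, 23], col totals [13, 31, 36], n=80
χ² = (5−9.26)²/9.26 + (24−22.09)²/22.09 + (28−25.65)²/25.65 + (8−3.74)²/3.74 + (7−8.91)²/8.91 + (8−10.35)²/10.35 = 8.1477
df = 2
p-value (upper-tail) = 0.01701
At α=0.1: p < α → reject H₀

reject H₀: yes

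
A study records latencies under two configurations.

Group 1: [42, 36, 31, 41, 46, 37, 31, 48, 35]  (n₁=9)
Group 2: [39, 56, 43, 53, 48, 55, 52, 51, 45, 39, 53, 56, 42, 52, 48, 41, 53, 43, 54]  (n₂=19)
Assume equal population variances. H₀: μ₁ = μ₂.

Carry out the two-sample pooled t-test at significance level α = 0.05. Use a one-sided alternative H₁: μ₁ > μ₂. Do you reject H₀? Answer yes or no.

x̄₁=38.556, s₁=6.106, n₁=9
x̄₂=48.579, s₂=5.910, n₂=19
s_p² = [8·6.106² + 18·5.910²]/26 = 35.6482
SE = √(s_p²·(1/9+1/19)) = 2.4160
t = (38.556−48.579)/2.4160 = -4.1487
df = 26
p-value (one-sided, H₁ greater) = 0.99984
At α=0.05: p ≥ α → fail to reject H₀

reject H₀: no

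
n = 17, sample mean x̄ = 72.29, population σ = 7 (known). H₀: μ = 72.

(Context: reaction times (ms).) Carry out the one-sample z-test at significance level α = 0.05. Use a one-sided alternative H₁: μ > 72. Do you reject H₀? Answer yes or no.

reject H₀: no

SE = σ/√n = 7/√17 = 1.6977
z = (x̄−μ₀)/SE = (72.29−72)/1.6977 = 0.1708
p-value (one-sided, H₁ greater) = 0.43218
At α=0.05: p ≥ α → fail to reject H₀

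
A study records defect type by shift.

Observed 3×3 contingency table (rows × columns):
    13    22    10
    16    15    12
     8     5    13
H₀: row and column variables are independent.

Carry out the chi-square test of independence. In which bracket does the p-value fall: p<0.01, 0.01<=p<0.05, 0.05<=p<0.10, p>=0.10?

p-value bracket: 0.05<=p<0.10

Row totals [45, 43, 26], col totals [37, 42, 35], n=114
χ² = (13−14.61)²/14.61 + (22−16.58)²/16.58 + (10−13.82)²/13.82 + (16−13.96)²/13.96 + (15−15.84)²/15.84 + (12−13.20)²/13.20 + (8−8.44)²/8.44 + (5−9.58)²/9.58 + (13−7.98)²/7.98 = 8.8219
df = 4
p-value (upper-tail) = 0.06571
→ bracket: 0.05<=p<0.10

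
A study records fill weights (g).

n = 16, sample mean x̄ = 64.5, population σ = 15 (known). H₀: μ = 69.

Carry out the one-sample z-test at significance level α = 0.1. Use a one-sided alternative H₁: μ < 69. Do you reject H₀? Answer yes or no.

SE = σ/√n = 15/√16 = 3.7500
z = (x̄−μ₀)/SE = (64.5−69)/3.7500 = -1.2000
p-value (one-sided, H₁ less) = 0.11507
At α=0.1: p ≥ α → fail to reject H₀

reject H₀: no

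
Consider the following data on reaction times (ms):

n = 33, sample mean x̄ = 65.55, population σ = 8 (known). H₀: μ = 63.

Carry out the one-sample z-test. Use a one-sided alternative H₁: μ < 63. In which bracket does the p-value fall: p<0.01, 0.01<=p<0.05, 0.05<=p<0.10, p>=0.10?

SE = σ/√n = 8/√33 = 1.3926
z = (x̄−μ₀)/SE = (65.55−63)/1.3926 = 1.8311
p-value (one-sided, H₁ less) = 0.96646
→ bracket: p>=0.10

p-value bracket: p>=0.10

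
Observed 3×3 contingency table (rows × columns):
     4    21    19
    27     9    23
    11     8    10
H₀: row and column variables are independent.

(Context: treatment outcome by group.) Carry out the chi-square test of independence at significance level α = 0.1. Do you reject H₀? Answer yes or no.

reject H₀: yes

Row totals [44, 59, 29], col totals [42, 38, 52], n=132
χ² = (4−14.00)²/14.00 + (21−12.67)²/12.67 + (19−17.33)²/17.33 + (27−18.77)²/18.77 + (9−16.98)²/16.98 + (23−23.24)²/23.24 + (11−9.23)²/9.23 + (8−8.35)²/8.35 + (10−11.42)²/11.42 = 20.6802
df = 4
p-value (upper-tail) = 0.00037
At α=0.1: p < α → reject H₀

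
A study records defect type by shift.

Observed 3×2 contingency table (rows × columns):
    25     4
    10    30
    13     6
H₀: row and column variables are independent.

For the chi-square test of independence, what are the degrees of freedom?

df = (r−1)(c−1) = (3−1)·(2−1) = 2

degrees of freedom = 2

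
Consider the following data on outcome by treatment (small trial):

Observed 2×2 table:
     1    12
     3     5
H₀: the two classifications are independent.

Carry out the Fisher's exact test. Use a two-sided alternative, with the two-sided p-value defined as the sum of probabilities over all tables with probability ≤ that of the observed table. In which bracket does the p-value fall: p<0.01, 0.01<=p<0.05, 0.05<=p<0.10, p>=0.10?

Margins: r₁=13, r₂=8, c₁=4, c₂=17, n=21
p_obs = C(13,1)·C(8,3)/C(21,4); sum pmf over tables with pmf ≤ p_obs
p-value (two-sided) = 0.25280
→ bracket: p>=0.10

p-value bracket: p>=0.10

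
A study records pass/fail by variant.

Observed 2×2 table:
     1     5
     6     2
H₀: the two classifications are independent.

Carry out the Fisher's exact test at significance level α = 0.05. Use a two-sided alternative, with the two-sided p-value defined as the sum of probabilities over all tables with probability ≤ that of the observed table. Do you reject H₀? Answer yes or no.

reject H₀: no

Margins: r₁=6, r₂=8, c₁=7, c₂=7, n=14
p_obs = C(6,1)·C(8,6)/C(14,7); sum pmf over tables with pmf ≤ p_obs
p-value (two-sided) = 0.10256
At α=0.05: p ≥ α → fail to reject H₀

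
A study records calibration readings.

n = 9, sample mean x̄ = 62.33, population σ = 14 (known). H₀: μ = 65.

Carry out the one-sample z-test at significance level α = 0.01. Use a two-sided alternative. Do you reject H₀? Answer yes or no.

reject H₀: no

SE = σ/√n = 14/√9 = 4.6667
z = (x̄−μ₀)/SE = (62.33−65)/4.6667 = -0.5721
p-value (two-sided) = 0.56723
At α=0.01: p ≥ α → fail to reject H₀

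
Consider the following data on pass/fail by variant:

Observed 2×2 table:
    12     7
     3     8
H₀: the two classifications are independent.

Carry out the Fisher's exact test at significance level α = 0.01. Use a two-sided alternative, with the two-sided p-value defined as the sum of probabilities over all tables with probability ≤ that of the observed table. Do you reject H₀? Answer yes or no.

reject H₀: no

Margins: r₁=19, r₂=11, c₁=15, c₂=15, n=30
p_obs = C(19,12)·C(11,3)/C(30,15); sum pmf over tables with pmf ≤ p_obs
p-value (two-sided) = 0.12814
At α=0.01: p ≥ α → fail to reject H₀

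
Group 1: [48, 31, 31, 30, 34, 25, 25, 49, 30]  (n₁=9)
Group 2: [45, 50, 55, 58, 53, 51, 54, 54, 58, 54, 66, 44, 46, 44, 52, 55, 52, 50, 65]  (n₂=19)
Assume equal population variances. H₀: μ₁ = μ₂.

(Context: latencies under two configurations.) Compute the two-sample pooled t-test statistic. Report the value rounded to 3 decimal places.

x̄₁=33.667, s₁=8.888, n₁=9
x̄₂=52.947, s₂=6.114, n₂=19
s_p² = [8·8.888² + 18·6.114²]/26 = 50.1903
SE = √(s_p²·(1/9+1/19)) = 2.8668
t = (33.667−52.947)/2.8668 = -6.7256
df = 26

test statistic = -6.726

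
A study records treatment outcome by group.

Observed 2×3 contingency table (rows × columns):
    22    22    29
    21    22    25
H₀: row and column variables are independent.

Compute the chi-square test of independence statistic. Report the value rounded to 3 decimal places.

test statistic = 0.142

Row totals [73, 68], col totals [43, 44, 54], n=141
χ² = (22−22.26)²/22.26 + (22−22.78)²/22.78 + (29−27.96)²/27.96 + (21−20.74)²/20.74 + (22−21.22)²/21.22 + (25−26.04)²/26.04 = 0.1424
df = 2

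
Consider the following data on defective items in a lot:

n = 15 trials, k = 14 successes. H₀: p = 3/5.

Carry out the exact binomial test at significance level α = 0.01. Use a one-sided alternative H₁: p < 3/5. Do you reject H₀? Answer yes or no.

Exact binomial: n=15, k=14, p₀=3/5=0.6000
P(X≤14) from Σ C(n,i)·p₀^i·(1−p₀)^(n−i)
p-value (one-sided, H₁ less) = 0.99953
At α=0.01: p ≥ α → fail to reject H₀

reject H₀: no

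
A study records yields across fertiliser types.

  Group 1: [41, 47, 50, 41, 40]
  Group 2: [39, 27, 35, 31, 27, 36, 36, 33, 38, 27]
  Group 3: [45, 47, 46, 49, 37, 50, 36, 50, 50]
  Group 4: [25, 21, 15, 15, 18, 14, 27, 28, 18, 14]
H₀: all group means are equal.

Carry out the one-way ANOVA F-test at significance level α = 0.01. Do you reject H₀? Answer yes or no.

Group means [43.80, 32.90, 45.56, 19.50], grand mean 33.912
SSB = Σnᵢ(x̄ᵢ−x̄)² = 3796.313; SSW = ΣΣ(x−x̄ᵢ)² = 778.422
MSB = 3796.313/3 = 1265.4377; MSW = 778.422/30 = 25.9474
F = MSB/MSW = 48.7693
df = (3, 30)
p-value (upper-tail) = 0.00000
At α=0.01: p < α → reject H₀

reject H₀: yes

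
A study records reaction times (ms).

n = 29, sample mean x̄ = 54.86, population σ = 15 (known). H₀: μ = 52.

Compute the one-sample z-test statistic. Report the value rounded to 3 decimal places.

test statistic = 1.027

SE = σ/√n = 15/√29 = 2.7854
z = (x̄−μ₀)/SE = (54.86−52)/2.7854 = 1.0268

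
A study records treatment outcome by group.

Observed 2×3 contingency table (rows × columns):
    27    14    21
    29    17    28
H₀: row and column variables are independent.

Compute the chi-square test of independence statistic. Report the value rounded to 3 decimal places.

test statistic = 0.305

Row totals [62, 74], col totals [56, 31, 49], n=136
χ² = (27−25.53)²/25.53 + (14−14.13)²/14.13 + (21−22.34)²/22.34 + (29−30.47)²/30.47 + (17−16.87)²/16.87 + (28−26.66)²/26.66 = 0.3053
df = 2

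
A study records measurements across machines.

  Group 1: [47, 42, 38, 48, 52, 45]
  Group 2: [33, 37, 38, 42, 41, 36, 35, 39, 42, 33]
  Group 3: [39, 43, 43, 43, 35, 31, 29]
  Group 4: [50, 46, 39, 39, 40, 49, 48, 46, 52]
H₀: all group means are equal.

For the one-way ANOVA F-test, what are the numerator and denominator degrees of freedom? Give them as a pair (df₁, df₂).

k = 4 groups, N = 32 total
df = (k−1, N−k) = (4−1, 32−4) = (3, 28)

degrees of freedom = [3, 28]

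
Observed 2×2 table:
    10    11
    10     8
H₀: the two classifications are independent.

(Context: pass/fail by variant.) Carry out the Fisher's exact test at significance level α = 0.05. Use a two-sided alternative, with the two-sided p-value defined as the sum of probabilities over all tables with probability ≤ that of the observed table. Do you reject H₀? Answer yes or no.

Margins: r₁=21, r₂=18, c₁=20, c₂=19, n=39
p_obs = C(21,10)·C(18,10)/C(39,20); sum pmf over tables with pmf ≤ p_obs
p-value (two-sided) = 0.75119
At α=0.05: p ≥ α → fail to reject H₀

reject H₀: no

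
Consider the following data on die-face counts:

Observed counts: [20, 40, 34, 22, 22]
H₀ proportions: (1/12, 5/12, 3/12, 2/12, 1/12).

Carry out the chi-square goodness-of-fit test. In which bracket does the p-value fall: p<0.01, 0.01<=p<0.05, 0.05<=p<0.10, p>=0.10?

n = 138; E_i = n·p_i = [11.50, 57.50, 34.50, 23.00, 11.50]
χ² = (20−11.50)²/11.50 + (40−57.50)²/57.50 + (34−34.50)²/34.50 + (22−23.00)²/23.00 + (22−11.50)²/11.50 = 21.2464
df = 4
p-value (upper-tail) = 0.00028
→ bracket: p<0.01

p-value bracket: p<0.01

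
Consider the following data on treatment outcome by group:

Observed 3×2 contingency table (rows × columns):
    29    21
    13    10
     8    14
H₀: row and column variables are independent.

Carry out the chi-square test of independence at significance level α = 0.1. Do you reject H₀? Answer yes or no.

Row totals [50, 23, 22], col totals [50, 45], n=95
χ² = (29−26.32)²/26.32 + (21−23.68)²/23.68 + (13−12.11)²/12.11 + (10−10.89)²/10.89 + (8−11.58)²/11.58 + (14−10.42)²/10.42 = 3.0530
df = 2
p-value (upper-tail) = 0.21730
At α=0.1: p ≥ α → fail to reject H₀

reject H₀: no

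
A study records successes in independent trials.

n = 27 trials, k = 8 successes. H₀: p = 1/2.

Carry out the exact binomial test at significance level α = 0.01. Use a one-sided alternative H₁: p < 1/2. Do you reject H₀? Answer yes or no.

reject H₀: no

Exact binomial: n=27, k=8, p₀=1/2=0.5000
P(X≤8) from Σ C(n,i)·p₀^i·(1−p₀)^(n−i)
p-value (one-sided, H₁ less) = 0.02612
At α=0.01: p ≥ α → fail to reject H₀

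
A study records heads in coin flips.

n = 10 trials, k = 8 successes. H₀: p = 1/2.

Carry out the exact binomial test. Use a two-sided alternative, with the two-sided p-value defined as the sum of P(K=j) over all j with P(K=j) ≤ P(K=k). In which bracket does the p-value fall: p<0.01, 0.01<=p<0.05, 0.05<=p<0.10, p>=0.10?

p-value bracket: p>=0.10

Exact binomial: n=10, k=8, p₀=1/2=0.5000
P(X=j) = C(n,j)·p₀^j·(1−p₀)^(n−j); p = Σ P(X=j) over j with P(X=j) ≤ P(X=8)
p-value (two-sided) = 0.10938
→ bracket: p>=0.10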